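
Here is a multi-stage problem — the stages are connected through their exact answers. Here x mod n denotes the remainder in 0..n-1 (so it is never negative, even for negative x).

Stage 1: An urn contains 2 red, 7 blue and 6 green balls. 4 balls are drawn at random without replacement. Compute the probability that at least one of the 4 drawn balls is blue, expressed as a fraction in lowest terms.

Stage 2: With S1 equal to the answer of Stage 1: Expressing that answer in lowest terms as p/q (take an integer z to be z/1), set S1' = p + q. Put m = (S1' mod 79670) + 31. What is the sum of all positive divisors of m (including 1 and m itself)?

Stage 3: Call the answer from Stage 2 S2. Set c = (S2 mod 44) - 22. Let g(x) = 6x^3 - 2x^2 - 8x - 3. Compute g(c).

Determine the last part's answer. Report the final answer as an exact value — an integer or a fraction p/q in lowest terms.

-43

Stage 1: total draws C(15,4) = 1365; complement C(8,4) = 70; favorable 1365 - 70 = 1295; P = 37/39; answer 37/39
Stage 2: S1 = 37/39; threaded value p + q = 76; m = 107; 107 is prime, so its only divisors are 1 and 107; sigma = 1 + 107 = 108; answer 108
Stage 3: S2 = 108; c = -2; 6*(-2)^3 - 2*(-2)^2 - 8*(-2)^1 - 3 = (-48) + (-8) + (16) + (-3) = -43; answer -43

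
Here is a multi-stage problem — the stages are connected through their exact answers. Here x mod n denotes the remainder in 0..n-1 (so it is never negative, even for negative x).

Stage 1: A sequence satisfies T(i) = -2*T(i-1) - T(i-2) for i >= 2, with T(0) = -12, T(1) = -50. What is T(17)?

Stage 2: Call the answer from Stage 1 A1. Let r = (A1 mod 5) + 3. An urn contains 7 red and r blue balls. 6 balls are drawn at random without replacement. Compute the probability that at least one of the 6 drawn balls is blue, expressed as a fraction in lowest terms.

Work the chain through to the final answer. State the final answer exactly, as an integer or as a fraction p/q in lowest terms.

1709/1716

Stage 1: T(2) = -2*(-50) - 1*(-12) = 112; iterating: T(2)=112, T(3)=-174, T(4)=236, T(5)=-298, T(6)=360, T(7)=-422, T(8)=484, T(9)=-546, T(10)=608, T(11)=-670, T(12)=732, T(13)=-794, T(14)=856, T(15)=-918, T(16)=980, T(17)=-1042; answer -1042
Stage 2: A1 = -1042; r = 6; total draws C(13,6) = 1716; complement C(7,6) = 7; favorable 1716 - 7 = 1709; P = 1709/1716; answer 1709/1716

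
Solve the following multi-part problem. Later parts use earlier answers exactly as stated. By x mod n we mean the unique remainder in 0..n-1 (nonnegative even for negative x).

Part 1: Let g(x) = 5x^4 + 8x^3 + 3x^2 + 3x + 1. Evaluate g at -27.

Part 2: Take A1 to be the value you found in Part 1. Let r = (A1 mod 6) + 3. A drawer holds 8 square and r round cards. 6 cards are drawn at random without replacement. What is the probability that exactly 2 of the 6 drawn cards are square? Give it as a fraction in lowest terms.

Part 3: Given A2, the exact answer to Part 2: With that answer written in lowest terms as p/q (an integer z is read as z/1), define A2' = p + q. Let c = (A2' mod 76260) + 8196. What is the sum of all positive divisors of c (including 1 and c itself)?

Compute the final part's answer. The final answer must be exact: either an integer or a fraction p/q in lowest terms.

Part 1: 5*(-27)^4 + 8*(-27)^3 + 3*(-27)^2 + 3*(-27)^1 + 1 = (2657205) + (-157464) + (2187) + (-81) + (1) = 2501848; answer 2501848
Part 2: A1 = 2501848; r = 7; total draws C(15,6) = 5005; favorable C(8,2)*C(7,4) = 980; P = 28/143; answer 28/143
Part 3: A2 = 28/143; threaded value p + q = 171; c = 8367; 8367 = 3 * 2789; sigma = (1 + 3) * (1 + 2789) = 4 * 2790 = 11160; answer 11160

11160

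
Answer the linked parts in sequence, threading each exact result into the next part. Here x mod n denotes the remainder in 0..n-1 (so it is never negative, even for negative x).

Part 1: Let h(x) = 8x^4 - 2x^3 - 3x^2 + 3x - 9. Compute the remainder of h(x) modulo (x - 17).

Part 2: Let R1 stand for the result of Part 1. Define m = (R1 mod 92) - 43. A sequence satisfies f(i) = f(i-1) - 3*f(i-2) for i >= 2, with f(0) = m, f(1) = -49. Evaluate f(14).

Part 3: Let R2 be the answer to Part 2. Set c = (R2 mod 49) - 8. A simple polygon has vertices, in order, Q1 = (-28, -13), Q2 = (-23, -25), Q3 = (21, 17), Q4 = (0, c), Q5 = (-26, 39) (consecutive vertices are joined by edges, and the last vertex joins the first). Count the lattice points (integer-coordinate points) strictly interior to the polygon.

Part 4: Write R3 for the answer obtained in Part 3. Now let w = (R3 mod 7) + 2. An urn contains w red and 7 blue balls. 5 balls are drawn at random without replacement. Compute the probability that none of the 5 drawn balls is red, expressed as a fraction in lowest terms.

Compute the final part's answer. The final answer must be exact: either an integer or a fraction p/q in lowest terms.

1/12

Part 1: remainder = value at the root: 8*(17)^4 - 2*(17)^3 - 3*(17)^2 + 3*(17)^1 - 9 = (668168) + (-9826) + (-867) + (51) + (-9) = 657517; answer 657517
Part 2: R1 = 657517; m = 42; f(2) = 1*(-49) - 3*(42) = -175; iterating: f(2)=-175, f(3)=-28, f(4)=497, f(5)=581, f(6)=-910, f(7)=-2653, f(8)=77, f(9)=8036, f(10)=7805, f(11)=-16303, f(12)=-39718, f(13)=9191, f(14)=128345; answer 128345
Part 3: R2 = 128345; c = 6; cross terms: (-28*-25 - -23*-13)=401, (-23*17 - 21*-25)=134, (21*6 - 0*17)=126, (0*39 - -26*6)=156, (-26*-13 - -28*39)=1430; twice the area = |2247| = 2247; area = 2247/2; boundary points = 1 + 2 + 1 + 1 + 2 = 7; strictly interior points = area - boundary/2 + 1 = 1121; answer 1121
Part 4: R3 = 1121; w = 3; total draws C(10,5) = 252; favorable C(7,5) = 21; P = 1/12; answer 1/12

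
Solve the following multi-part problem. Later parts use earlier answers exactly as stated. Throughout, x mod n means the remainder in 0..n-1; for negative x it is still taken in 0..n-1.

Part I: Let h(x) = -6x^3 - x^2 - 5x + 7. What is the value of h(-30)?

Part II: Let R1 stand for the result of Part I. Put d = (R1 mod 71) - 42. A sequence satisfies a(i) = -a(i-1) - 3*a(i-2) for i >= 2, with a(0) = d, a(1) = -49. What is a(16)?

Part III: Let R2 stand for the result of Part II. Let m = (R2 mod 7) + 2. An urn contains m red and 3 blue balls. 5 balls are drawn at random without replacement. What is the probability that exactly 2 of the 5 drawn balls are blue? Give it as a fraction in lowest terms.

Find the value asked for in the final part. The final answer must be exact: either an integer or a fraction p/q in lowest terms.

Part I: -6*(-30)^3 - 1*(-30)^2 - 5*(-30)^1 + 7 = (162000) + (-900) + (150) + (7) = 161257; answer 161257
Part II: R1 = 161257; d = -26; a(2) = -1*(-49) - 3*(-26) = 127; iterating: a(2)=127, a(3)=20, a(4)=-401, a(5)=341, a(6)=862, a(7)=-1885, a(8)=-701, a(9)=6356, a(10)=-4253, a(11)=-14815, a(12)=27574, a(13)=16871, a(14)=-99593, a(15)=48980, a(16)=249799; answer 249799
Part III: R2 = 249799; m = 6; total draws C(9,5) = 126; favorable C(3,2)*C(6,3) = 60; P = 10/21; answer 10/21

10/21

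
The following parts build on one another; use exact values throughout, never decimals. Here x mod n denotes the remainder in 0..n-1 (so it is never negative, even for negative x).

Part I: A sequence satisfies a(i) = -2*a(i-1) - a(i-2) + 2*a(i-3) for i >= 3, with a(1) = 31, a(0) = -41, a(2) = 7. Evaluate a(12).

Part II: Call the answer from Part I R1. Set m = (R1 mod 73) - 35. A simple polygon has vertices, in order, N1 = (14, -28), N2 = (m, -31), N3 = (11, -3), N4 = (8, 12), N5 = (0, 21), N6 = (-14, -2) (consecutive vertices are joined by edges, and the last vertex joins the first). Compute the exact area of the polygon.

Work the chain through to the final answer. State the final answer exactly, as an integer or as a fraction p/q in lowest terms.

Part I: a(3) = -2*(7) - 1*(31) + 2*(-41) = -127; iterating: a(3)=-127, a(4)=309, a(5)=-477, a(6)=391, a(7)=313, a(8)=-1971, a(9)=4411, a(10)=-6225, a(11)=4097, a(12)=6853; answer 6853
Part II: R1 = 6853; m = 29; cross terms: (14*-31 - 29*-28)=378, (29*-3 - 11*-31)=254, (11*12 - 8*-3)=156, (8*21 - 0*12)=168, (0*-2 - -14*21)=294, (-14*-28 - 14*-2)=420; twice the area = |1670| = 1670; area = 835; answer 835

835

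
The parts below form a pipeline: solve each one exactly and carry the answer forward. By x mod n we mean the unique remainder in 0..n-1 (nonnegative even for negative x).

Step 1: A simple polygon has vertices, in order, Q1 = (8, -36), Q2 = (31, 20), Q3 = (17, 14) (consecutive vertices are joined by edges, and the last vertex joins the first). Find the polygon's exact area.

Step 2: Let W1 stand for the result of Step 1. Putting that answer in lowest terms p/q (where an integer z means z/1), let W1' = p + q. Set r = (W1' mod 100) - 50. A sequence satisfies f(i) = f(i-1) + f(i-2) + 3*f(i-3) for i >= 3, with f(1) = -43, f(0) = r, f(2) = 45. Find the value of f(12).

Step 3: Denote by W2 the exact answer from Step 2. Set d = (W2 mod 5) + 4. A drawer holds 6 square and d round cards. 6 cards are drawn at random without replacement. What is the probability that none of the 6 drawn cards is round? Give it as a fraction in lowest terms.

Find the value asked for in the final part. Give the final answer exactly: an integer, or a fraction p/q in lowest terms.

Step 1: cross terms: (8*20 - 31*-36)=1276, (31*14 - 17*20)=94, (17*-36 - 8*14)=-724; twice the area = |646| = 646; area = 323; answer 323
Step 2: W1 = 323; threaded value p + q = 324; r = -26; f(3) = 1*(45) + 1*(-43) + 3*(-26) = -76; iterating: f(3)=-76, f(4)=-160, f(5)=-101, f(6)=-489, f(7)=-1070, f(8)=-1862, f(9)=-4399, f(10)=-9471, f(11)=-19456, f(12)=-42124; answer -42124
Step 3: W2 = -42124; d = 5; total draws C(11,6) = 462; favorable C(6,6) = 1; P = 1/462; answer 1/462

1/462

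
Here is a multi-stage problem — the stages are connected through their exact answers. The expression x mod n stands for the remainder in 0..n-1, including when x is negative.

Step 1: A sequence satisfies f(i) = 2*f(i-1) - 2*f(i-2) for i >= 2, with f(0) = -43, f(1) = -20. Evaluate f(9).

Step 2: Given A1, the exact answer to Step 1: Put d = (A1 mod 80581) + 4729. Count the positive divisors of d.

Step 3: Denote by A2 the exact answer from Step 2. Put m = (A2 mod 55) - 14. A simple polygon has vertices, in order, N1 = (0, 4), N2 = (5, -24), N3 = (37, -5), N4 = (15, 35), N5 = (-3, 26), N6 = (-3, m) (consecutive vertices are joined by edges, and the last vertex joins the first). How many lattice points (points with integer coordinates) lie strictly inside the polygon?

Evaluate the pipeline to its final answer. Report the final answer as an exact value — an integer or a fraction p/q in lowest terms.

Step 1: f(2) = 2*(-20) - 2*(-43) = 46; iterating: f(2)=46, f(3)=132, f(4)=172, f(5)=80, f(6)=-184, f(7)=-528, f(8)=-688, f(9)=-320; answer -320
Step 2: A1 = -320; d = 84990; 84990 = 2 * 3 * 5 * 2833; number of divisors = (1+1) * (1+1) * (1+1) * (1+1) = 16; answer 16
Step 3: A2 = 16; m = 2; cross terms: (0*-24 - 5*4)=-20, (5*-5 - 37*-24)=863, (37*35 - 15*-5)=1370, (15*26 - -3*35)=495, (-3*2 - -3*26)=72, (-3*4 - 0*2)=-12; twice the area = |2768| = 2768; area = 1384; boundary points = 1 + 1 + 2 + 9 + 24 + 1 = 38; strictly interior points = area - boundary/2 + 1 = 1366; answer 1366

1366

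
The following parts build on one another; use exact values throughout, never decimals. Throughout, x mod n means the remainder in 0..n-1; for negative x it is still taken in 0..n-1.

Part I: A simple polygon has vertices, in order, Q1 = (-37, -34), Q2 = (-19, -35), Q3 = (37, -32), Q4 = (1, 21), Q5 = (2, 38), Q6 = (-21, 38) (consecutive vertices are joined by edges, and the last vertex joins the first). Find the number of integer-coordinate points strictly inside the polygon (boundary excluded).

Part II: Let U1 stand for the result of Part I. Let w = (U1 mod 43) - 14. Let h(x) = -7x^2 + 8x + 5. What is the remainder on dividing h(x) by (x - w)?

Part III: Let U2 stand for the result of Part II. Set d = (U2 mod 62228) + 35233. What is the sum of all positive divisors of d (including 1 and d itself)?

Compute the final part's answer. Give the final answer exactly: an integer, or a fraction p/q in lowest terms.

Part I: cross terms: (-37*-35 - -19*-34)=649, (-19*-32 - 37*-35)=1903, (37*21 - 1*-32)=809, (1*38 - 2*21)=-4, (2*38 - -21*38)=874, (-21*-34 - -37*38)=2120; twice the area = |6351| = 6351; area = 6351/2; boundary points = 1 + 1 + 1 + 1 + 23 + 8 = 35; strictly interior points = area - boundary/2 + 1 = 3159; answer 3159
Part II: U1 = 3159; w = 6; remainder = value at the root: -7*(6)^2 + 8*(6)^1 + 5 = (-252) + (48) + (5) = -199; answer -199
Part III: U2 = -199; d = 97262; 97262 = 2 * 11 * 4421; sigma = (1 + 2) * (1 + 11) * (1 + 4421) = 3 * 12 * 4422 = 159192; answer 159192

159192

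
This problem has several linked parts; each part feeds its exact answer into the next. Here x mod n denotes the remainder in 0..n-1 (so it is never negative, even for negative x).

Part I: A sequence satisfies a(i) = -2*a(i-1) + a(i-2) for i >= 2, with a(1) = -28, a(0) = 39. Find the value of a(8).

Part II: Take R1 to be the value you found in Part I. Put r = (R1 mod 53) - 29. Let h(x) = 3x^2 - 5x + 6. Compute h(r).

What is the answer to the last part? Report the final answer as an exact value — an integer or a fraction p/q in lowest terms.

Part I: a(2) = -2*(-28) + 1*(39) = 95; iterating: a(2)=95, a(3)=-218, a(4)=531, a(5)=-1280, a(6)=3091, a(7)=-7462, a(8)=18015; answer 18015
Part II: R1 = 18015; r = 19; 3*(19)^2 - 5*(19)^1 + 6 = (1083) + (-95) + (6) = 994; answer 994

994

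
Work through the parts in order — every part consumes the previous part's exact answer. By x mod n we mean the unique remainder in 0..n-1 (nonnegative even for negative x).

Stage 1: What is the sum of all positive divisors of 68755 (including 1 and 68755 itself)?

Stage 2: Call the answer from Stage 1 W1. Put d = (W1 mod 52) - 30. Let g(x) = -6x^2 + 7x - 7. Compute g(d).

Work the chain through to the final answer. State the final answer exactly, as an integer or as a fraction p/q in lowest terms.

Stage 1: 68755 = 5 * 13751; sigma = (1 + 5) * (1 + 13751) = 6 * 13752 = 82512; answer 82512
Stage 2: W1 = 82512; d = 10; -6*(10)^2 + 7*(10)^1 - 7 = (-600) + (70) + (-7) = -537; answer -537

-537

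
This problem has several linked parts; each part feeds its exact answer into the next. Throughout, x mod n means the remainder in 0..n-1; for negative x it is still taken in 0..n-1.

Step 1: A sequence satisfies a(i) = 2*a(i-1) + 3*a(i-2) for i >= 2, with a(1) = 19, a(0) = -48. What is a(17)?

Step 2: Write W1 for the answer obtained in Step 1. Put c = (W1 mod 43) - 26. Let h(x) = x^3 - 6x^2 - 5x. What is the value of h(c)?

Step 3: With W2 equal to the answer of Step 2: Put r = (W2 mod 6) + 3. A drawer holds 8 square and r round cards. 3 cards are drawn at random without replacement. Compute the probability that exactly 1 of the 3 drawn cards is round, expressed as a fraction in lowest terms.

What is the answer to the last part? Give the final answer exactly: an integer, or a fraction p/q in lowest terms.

Step 1: a(2) = 2*(19) + 3*(-48) = -106; iterating: a(2)=-106, a(3)=-155, a(4)=-628, a(5)=-1721, a(6)=-5326, a(7)=-15815, a(8)=-47608, a(9)=-142661, a(10)=-428146, a(11)=-1284275, a(12)=-3852988, a(13)=-11558801, a(14)=-34676566, a(15)=-104029535, a(16)=-312088768, a(17)=-936266141; answer -936266141
Step 2: W1 = -936266141; c = 9; 1*(9)^3 - 6*(9)^2 - 5*(9)^1 = (729) + (-486) + (-45) = 198; answer 198
Step 3: W2 = 198; r = 3; total draws C(11,3) = 165; favorable C(3,1)*C(8,2) = 84; P = 28/55; answer 28/55

28/55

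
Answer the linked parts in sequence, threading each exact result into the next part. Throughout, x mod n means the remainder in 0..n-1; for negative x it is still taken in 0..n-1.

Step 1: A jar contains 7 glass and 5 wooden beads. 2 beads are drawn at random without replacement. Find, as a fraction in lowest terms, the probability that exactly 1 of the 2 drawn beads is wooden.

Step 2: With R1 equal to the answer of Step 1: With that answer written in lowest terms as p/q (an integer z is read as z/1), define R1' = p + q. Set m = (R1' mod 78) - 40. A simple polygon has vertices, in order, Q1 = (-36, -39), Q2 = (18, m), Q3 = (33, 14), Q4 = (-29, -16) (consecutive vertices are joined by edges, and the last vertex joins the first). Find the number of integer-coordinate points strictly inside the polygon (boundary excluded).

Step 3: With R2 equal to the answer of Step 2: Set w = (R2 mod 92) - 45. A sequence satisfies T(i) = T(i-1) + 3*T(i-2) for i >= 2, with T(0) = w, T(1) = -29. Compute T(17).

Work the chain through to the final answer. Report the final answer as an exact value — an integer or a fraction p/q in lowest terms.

Step 1: total draws C(12,2) = 66; favorable C(5,1)*C(7,1) = 35; P = 35/66; answer 35/66
Step 2: R1 = 35/66; threaded value p + q = 101; m = -17; cross terms: (-36*-17 - 18*-39)=1314, (18*14 - 33*-17)=813, (33*-16 - -29*14)=-122, (-29*-39 - -36*-16)=555; twice the area = |2560| = 2560; area = 1280; boundary points = 2 + 1 + 2 + 1 = 6; strictly interior points = area - boundary/2 + 1 = 1278; answer 1278
Step 3: R2 = 1278; w = 37; T(2) = 1*(-29) + 3*(37) = 82; iterating: T(2)=82, T(3)=-5, T(4)=241, T(5)=226, T(6)=949, T(7)=1627, T(8)=4474, T(9)=9355, T(10)=22777, T(11)=50842, T(12)=119173, T(13)=271699, T(14)=629218, T(15)=1444315, T(16)=3331969, T(17)=7664914; answer 7664914

7664914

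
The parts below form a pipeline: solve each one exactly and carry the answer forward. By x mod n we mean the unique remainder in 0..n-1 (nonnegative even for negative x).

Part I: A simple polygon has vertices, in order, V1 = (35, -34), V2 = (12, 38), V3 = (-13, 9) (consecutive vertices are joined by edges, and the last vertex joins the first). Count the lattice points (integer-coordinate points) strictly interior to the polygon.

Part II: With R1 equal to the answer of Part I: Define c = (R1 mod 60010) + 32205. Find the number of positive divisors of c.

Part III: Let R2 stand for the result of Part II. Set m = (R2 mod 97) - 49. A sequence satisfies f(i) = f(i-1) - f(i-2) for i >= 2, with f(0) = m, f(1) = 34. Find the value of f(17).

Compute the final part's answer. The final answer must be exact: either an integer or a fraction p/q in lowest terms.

Part I: cross terms: (35*38 - 12*-34)=1738, (12*9 - -13*38)=602, (-13*-34 - 35*9)=127; twice the area = |2467| = 2467; area = 2467/2; boundary points = 1 + 1 + 1 = 3; strictly interior points = area - boundary/2 + 1 = 1233; answer 1233
Part II: R1 = 1233; c = 33438; 33438 = 2 * 3 * 5573; number of divisors = (1+1) * (1+1) * (1+1) = 8; answer 8
Part III: R2 = 8; m = -41; f(2) = 1*(34) - 1*(-41) = 75; iterating: f(2)=75, f(3)=41, f(4)=-34, f(5)=-75, f(6)=-41, f(7)=34, f(8)=75, f(9)=41, f(10)=-34, f(11)=-75, f(12)=-41, f(13)=34, f(14)=75, f(15)=41, f(16)=-34, f(17)=-75; answer -75

-75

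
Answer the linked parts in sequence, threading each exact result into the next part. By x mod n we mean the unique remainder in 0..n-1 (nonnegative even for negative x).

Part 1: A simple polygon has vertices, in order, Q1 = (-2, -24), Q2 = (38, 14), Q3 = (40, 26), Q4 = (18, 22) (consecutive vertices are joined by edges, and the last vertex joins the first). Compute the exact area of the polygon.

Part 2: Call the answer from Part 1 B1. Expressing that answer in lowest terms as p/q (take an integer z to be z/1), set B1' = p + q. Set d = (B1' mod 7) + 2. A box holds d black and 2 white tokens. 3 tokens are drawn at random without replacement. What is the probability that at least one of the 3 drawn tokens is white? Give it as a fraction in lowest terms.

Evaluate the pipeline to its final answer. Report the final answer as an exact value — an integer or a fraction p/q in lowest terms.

Part 1: cross terms: (-2*14 - 38*-24)=884, (38*26 - 40*14)=428, (40*22 - 18*26)=412, (18*-24 - -2*22)=-388; twice the area = |1336| = 1336; area = 668; answer 668
Part 2: B1 = 668; threaded value p + q = 669; d = 6; total draws C(8,3) = 56; complement C(6,3) = 20; favorable 56 - 20 = 36; P = 9/14; answer 9/14

9/14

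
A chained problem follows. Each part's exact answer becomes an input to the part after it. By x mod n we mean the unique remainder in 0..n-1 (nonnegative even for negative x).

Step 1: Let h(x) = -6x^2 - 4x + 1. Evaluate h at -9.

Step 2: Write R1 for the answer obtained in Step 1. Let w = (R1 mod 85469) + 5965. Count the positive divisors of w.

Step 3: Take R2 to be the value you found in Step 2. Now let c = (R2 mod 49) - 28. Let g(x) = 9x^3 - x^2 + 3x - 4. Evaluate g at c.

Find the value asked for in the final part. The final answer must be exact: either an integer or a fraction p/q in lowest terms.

-72464

Step 1: -6*(-9)^2 - 4*(-9)^1 + 1 = (-486) + (36) + (1) = -449; answer -449
Step 2: R1 = -449; w = 90985; 90985 = 5 * 31 * 587; number of divisors = (1+1) * (1+1) * (1+1) = 8; answer 8
Step 3: R2 = 8; c = -20; 9*(-20)^3 - 1*(-20)^2 + 3*(-20)^1 - 4 = (-72000) + (-400) + (-60) + (-4) = -72464; answer -72464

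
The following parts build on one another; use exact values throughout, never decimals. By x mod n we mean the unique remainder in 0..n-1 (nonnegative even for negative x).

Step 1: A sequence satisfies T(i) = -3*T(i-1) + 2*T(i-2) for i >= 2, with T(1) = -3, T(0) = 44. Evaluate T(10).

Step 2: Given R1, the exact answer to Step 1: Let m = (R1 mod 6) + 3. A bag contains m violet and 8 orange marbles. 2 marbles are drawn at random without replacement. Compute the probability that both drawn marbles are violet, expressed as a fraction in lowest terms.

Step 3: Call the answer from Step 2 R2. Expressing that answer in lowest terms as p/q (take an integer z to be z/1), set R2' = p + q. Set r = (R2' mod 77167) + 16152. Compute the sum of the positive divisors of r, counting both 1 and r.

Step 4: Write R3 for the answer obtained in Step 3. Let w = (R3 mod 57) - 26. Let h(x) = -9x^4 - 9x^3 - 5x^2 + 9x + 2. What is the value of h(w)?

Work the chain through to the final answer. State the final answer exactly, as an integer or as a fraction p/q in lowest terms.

-108

Step 1: T(2) = -3*(-3) + 2*(44) = 97; iterating: T(2)=97, T(3)=-297, T(4)=1085, T(5)=-3849, T(6)=13717, T(7)=-48849, T(8)=173981, T(9)=-619641, T(10)=2206885; answer 2206885
Step 2: R1 = 2206885; m = 4; total draws C(12,2) = 66; favorable C(4,2) = 6; P = 1/11; answer 1/11
Step 3: R2 = 1/11; threaded value p + q = 12; r = 16164; 16164 = 2^2 * 3^2 * 449; sigma = (1 + 2 + 4) * (1 + 3 + 9) * (1 + 449) = 7 * 13 * 450 = 40950; answer 40950
Step 4: R3 = 40950; w = -2; -9*(-2)^4 - 9*(-2)^3 - 5*(-2)^2 + 9*(-2)^1 + 2 = (-144) + (72) + (-20) + (-18) + (2) = -108; answer -108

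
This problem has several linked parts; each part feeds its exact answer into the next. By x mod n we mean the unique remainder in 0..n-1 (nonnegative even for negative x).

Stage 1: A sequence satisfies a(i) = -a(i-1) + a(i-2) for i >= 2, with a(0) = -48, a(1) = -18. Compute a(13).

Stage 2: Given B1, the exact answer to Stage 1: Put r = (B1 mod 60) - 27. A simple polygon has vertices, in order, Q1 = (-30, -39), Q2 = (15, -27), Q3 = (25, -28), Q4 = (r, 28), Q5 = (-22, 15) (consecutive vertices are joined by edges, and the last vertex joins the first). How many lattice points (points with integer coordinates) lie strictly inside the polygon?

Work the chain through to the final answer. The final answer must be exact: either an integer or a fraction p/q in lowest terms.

Stage 1: a(2) = -1*(-18) + 1*(-48) = -30; iterating: a(2)=-30, a(3)=12, a(4)=-42, a(5)=54, a(6)=-96, a(7)=150, a(8)=-246, a(9)=396, a(10)=-642, a(11)=1038, a(12)=-1680, a(13)=2718; answer 2718
Stage 2: B1 = 2718; r = -9; cross terms: (-30*-27 - 15*-39)=1395, (15*-28 - 25*-27)=255, (25*28 - -9*-28)=448, (-9*15 - -22*28)=481, (-22*-39 - -30*15)=1308; twice the area = |3887| = 3887; area = 3887/2; boundary points = 3 + 1 + 2 + 13 + 2 = 21; strictly interior points = area - boundary/2 + 1 = 1934; answer 1934

1934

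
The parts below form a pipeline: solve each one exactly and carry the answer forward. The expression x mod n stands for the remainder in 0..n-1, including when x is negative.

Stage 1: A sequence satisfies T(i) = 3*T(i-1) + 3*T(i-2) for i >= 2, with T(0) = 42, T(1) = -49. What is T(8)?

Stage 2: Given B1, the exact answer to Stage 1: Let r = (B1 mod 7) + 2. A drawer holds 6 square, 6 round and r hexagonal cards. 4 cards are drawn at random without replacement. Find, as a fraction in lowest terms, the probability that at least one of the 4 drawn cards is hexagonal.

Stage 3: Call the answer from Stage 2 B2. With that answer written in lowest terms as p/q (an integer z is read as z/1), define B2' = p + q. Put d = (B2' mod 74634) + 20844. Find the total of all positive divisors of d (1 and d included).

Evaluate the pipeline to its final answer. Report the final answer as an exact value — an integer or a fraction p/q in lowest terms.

Stage 1: T(2) = 3*(-49) + 3*(42) = -21; iterating: T(2)=-21, T(3)=-210, T(4)=-693, T(5)=-2709, T(6)=-10206, T(7)=-38745, T(8)=-146853; answer -146853
Stage 2: B1 = -146853; r = 2; total draws C(14,4) = 1001; complement C(12,4) = 495; favorable 1001 - 495 = 506; P = 46/91; answer 46/91
Stage 3: B2 = 46/91; threaded value p + q = 137; d = 20981; 20981 is prime, so its only divisors are 1 and 20981; sigma = 1 + 20981 = 20982; answer 20982

20982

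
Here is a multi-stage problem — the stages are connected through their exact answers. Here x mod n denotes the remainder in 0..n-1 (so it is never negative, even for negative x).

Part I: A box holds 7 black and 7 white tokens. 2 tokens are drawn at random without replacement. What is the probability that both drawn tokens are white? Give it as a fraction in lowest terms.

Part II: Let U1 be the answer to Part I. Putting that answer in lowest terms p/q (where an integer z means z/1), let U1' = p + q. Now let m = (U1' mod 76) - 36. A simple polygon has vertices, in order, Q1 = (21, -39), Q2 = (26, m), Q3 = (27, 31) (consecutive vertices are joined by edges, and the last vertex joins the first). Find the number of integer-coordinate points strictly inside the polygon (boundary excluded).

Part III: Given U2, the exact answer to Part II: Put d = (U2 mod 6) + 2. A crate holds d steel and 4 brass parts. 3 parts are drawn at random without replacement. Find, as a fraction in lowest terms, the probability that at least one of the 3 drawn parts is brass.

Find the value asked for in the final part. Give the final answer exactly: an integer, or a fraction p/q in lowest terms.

37/42

Part I: total draws C(14,2) = 91; favorable C(7,2) = 21; P = 3/13; answer 3/13
Part II: U1 = 3/13; threaded value p + q = 16; m = -20; cross terms: (21*-20 - 26*-39)=594, (26*31 - 27*-20)=1346, (27*-39 - 21*31)=-1704; twice the area = |236| = 236; area = 118; boundary points = 1 + 1 + 2 = 4; strictly interior points = area - boundary/2 + 1 = 117; answer 117
Part III: U2 = 117; d = 5; total draws C(9,3) = 84; complement C(5,3) = 10; favorable 84 - 10 = 74; P = 37/42; answer 37/42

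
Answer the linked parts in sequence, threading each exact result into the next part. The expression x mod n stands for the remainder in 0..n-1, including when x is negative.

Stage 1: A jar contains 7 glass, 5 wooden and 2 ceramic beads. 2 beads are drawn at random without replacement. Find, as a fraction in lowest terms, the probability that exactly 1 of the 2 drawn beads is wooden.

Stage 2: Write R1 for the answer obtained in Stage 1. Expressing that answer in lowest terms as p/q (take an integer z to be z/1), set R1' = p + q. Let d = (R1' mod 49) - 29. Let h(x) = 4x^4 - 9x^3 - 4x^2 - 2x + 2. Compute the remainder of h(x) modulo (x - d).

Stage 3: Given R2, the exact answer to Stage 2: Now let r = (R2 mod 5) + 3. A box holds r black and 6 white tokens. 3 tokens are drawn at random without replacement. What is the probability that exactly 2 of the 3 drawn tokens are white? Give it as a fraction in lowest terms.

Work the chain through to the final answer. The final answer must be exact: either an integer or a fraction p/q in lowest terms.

9/22

Stage 1: total draws C(14,2) = 91; favorable C(5,1)*C(9,1) = 45; P = 45/91; answer 45/91
Stage 2: R1 = 45/91; threaded value p + q = 136; d = 9; remainder = value at the root: 4*(9)^4 - 9*(9)^3 - 4*(9)^2 - 2*(9)^1 + 2 = (26244) + (-6561) + (-324) + (-18) + (2) = 19343; answer 19343
Stage 3: R2 = 19343; r = 6; total draws C(12,3) = 220; favorable C(6,2)*C(6,1) = 90; P = 9/22; answer 9/22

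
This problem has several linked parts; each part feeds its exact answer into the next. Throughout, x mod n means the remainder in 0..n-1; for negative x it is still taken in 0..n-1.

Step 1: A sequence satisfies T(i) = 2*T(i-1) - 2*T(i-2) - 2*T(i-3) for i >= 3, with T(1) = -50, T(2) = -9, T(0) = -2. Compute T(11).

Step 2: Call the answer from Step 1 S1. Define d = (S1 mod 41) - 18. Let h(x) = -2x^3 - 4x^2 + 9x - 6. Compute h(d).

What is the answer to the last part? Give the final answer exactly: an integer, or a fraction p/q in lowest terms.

2766

Step 1: T(3) = 2*(-9) - 2*(-50) - 2*(-2) = 86; iterating: T(3)=86, T(4)=290, T(5)=426, T(6)=100, T(7)=-1232, T(8)=-3516, T(9)=-4768, T(10)=-40, T(11)=16488; answer 16488
Step 2: S1 = 16488; d = -12; -2*(-12)^3 - 4*(-12)^2 + 9*(-12)^1 - 6 = (3456) + (-576) + (-108) + (-6) = 2766; answer 2766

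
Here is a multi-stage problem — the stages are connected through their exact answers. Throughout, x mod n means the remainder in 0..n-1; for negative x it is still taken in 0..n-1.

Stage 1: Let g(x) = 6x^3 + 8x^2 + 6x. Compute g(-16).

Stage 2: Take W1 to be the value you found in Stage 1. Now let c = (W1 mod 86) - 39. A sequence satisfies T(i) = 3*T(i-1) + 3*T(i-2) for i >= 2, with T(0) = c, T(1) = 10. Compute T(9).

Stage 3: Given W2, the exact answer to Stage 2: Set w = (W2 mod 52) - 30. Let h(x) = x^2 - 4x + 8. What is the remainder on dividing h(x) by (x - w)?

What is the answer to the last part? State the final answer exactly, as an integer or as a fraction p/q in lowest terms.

733

Stage 1: 6*(-16)^3 + 8*(-16)^2 + 6*(-16)^1 = (-24576) + (2048) + (-96) = -22624; answer -22624
Stage 2: W1 = -22624; c = 41; T(2) = 3*(10) + 3*(41) = 153; iterating: T(2)=153, T(3)=489, T(4)=1926, T(5)=7245, T(6)=27513, T(7)=104274, T(8)=395361, T(9)=1498905; answer 1498905
Stage 3: W2 = 1498905; w = -25; remainder = value at the root: 1*(-25)^2 - 4*(-25)^1 + 8 = (625) + (100) + (8) = 733; answer 733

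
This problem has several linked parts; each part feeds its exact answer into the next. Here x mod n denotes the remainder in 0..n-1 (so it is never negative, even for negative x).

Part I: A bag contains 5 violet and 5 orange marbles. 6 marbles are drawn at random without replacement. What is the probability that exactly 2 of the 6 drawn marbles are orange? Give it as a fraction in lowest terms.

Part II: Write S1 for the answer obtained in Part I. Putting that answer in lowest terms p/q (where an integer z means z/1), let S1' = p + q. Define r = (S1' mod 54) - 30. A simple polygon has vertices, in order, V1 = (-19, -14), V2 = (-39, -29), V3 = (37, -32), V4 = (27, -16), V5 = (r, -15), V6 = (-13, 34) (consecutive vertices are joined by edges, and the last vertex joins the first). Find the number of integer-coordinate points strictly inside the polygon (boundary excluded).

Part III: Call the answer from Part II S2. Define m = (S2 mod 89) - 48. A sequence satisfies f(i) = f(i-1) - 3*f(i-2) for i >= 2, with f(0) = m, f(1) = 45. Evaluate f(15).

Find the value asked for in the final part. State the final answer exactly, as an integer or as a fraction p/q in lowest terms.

Part I: total draws C(10,6) = 210; favorable C(5,2)*C(5,4) = 50; P = 5/21; answer 5/21
Part II: S1 = 5/21; threaded value p + q = 26; r = -4; cross terms: (-19*-29 - -39*-14)=5, (-39*-32 - 37*-29)=2321, (37*-16 - 27*-32)=272, (27*-15 - -4*-16)=-469, (-4*34 - -13*-15)=-331, (-13*-14 - -19*34)=828; twice the area = |2626| = 2626; area = 1313; boundary points = 5 + 1 + 2 + 1 + 1 + 6 = 16; strictly interior points = area - boundary/2 + 1 = 1306; answer 1306
Part III: S2 = 1306; m = 12; f(2) = 1*(45) - 3*(12) = 9; iterating: f(2)=9, f(3)=-126, f(4)=-153, f(5)=225, f(6)=684, f(7)=9, f(8)=-2043, f(9)=-2070, f(10)=4059, f(11)=10269, f(12)=-1908, f(13)=-32715, f(14)=-26991, f(15)=71154; answer 71154

71154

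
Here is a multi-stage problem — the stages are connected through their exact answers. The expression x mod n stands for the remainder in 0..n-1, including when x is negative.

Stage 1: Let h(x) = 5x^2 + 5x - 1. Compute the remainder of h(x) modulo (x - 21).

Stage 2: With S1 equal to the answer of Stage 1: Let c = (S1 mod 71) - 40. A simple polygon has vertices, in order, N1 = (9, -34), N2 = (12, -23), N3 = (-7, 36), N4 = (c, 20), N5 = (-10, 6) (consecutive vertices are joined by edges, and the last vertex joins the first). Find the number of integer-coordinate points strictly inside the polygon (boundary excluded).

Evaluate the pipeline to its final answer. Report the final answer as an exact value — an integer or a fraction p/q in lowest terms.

448

Stage 1: remainder = value at the root: 5*(21)^2 + 5*(21)^1 - 1 = (2205) + (105) + (-1) = 2309; answer 2309
Stage 2: S1 = 2309; c = -3; cross terms: (9*-23 - 12*-34)=201, (12*36 - -7*-23)=271, (-7*20 - -3*36)=-32, (-3*6 - -10*20)=182, (-10*-34 - 9*6)=286; twice the area = |908| = 908; area = 454; boundary points = 1 + 1 + 4 + 7 + 1 = 14; strictly interior points = area - boundary/2 + 1 = 448; answer 448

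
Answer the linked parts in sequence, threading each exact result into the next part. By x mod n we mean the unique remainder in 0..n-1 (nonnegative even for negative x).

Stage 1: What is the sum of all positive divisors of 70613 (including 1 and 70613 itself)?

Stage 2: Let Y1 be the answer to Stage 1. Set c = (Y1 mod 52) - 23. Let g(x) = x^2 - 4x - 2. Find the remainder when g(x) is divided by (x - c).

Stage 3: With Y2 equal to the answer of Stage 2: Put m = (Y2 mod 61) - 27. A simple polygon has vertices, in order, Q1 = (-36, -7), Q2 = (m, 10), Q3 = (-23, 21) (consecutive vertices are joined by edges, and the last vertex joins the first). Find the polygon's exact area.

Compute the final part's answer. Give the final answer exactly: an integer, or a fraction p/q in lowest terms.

Stage 1: 70613 = 241 * 293; sigma = (1 + 241) * (1 + 293) = 242 * 294 = 71148; answer 71148
Stage 2: Y1 = 71148; c = -11; remainder = value at the root: 1*(-11)^2 - 4*(-11)^1 - 2 = (121) + (44) + (-2) = 163; answer 163
Stage 3: Y2 = 163; m = 14; cross terms: (-36*10 - 14*-7)=-262, (14*21 - -23*10)=524, (-23*-7 - -36*21)=917; twice the area = |1179| = 1179; area = 1179/2; answer 1179/2

1179/2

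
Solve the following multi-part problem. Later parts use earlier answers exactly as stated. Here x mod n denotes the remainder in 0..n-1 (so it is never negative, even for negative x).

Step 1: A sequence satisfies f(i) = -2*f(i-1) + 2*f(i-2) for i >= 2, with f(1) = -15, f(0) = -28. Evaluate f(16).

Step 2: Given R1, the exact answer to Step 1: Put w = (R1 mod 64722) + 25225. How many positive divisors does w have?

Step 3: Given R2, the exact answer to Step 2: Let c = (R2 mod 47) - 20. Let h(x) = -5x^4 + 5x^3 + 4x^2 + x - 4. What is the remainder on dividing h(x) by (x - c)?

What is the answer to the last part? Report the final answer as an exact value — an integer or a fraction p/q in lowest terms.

Step 1: f(2) = -2*(-15) + 2*(-28) = -26; iterating: f(2)=-26, f(3)=22, f(4)=-96, f(5)=236, f(6)=-664, f(7)=1800, f(8)=-4928, f(9)=13456, f(10)=-36768, f(11)=100448, f(12)=-274432, f(13)=749760, f(14)=-2048384, f(15)=5596288, f(16)=-15289344; answer -15289344
Step 2: R1 = -15289344; w = 74995; 74995 = 5 * 53 * 283; number of divisors = (1+1) * (1+1) * (1+1) = 8; answer 8
Step 3: R2 = 8; c = -12; remainder = value at the root: -5*(-12)^4 + 5*(-12)^3 + 4*(-12)^2 + 1*(-12)^1 - 4 = (-103680) + (-8640) + (576) + (-12) + (-4) = -111760; answer -111760

-111760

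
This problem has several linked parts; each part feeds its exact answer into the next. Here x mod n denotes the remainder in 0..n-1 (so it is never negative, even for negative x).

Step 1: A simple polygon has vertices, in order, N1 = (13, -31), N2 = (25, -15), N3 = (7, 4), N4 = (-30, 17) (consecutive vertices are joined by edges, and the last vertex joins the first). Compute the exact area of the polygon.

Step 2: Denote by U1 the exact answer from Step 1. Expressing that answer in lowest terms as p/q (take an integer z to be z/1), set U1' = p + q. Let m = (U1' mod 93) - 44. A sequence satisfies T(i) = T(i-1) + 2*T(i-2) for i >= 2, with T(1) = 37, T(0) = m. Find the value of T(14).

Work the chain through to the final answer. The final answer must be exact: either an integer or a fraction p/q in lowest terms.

Step 1: cross terms: (13*-15 - 25*-31)=580, (25*4 - 7*-15)=205, (7*17 - -30*4)=239, (-30*-31 - 13*17)=709; twice the area = |1733| = 1733; area = 1733/2; answer 1733/2
Step 2: U1 = 1733/2; threaded value p + q = 1735; m = 17; T(2) = 1*(37) + 2*(17) = 71; iterating: T(2)=71, T(3)=145, T(4)=287, T(5)=577, T(6)=1151, T(7)=2305, T(8)=4607, T(9)=9217, T(10)=18431, T(11)=36865, T(12)=73727, T(13)=147457, T(14)=294911; answer 294911

294911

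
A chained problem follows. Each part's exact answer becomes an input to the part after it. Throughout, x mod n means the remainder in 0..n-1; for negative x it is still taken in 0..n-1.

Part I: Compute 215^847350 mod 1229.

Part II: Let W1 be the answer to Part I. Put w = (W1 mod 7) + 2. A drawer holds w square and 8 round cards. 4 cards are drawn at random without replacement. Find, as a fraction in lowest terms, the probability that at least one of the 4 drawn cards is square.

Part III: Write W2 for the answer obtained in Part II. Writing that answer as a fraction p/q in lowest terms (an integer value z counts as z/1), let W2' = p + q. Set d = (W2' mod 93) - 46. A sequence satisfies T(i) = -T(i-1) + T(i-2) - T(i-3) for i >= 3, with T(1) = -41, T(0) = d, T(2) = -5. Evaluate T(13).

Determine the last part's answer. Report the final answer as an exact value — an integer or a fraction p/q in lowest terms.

-27153

Part I: squarings mod 1229: 215^1=215, 215^2=752, 215^4=164, 215^8=1087, 215^16=500, 215^32=513, 215^64=163, 215^128=760, 215^256=1199, 215^512=900, 215^1024=89, 215^2048=547, 215^4096=562, 215^8192=1220, 215^16384=81, 215^32768=416, 215^65536=996, 215^131072=213, 215^262144=1125, 215^524288=984; 215^847350 = 215^2 * 215^4 * 215^16 * 215^32 * 215^64 * 215^128 * 215^256 * 215^1024 * 215^2048 * 215^8192 * 215^16384 * 215^32768 * 215^262144 * 215^524288 = 254 (mod 1229); answer 254
Part II: W1 = 254; w = 4; total draws C(12,4) = 495; complement C(8,4) = 70; favorable 495 - 70 = 425; P = 85/99; answer 85/99
Part III: W2 = 85/99; threaded value p + q = 184; d = 45; T(3) = -1*(-5) + 1*(-41) - 1*(45) = -81; iterating: T(3)=-81, T(4)=117, T(5)=-193, T(6)=391, T(7)=-701, T(8)=1285, T(9)=-2377, T(10)=4363, T(11)=-8025, T(12)=14765, T(13)=-27153; answer -27153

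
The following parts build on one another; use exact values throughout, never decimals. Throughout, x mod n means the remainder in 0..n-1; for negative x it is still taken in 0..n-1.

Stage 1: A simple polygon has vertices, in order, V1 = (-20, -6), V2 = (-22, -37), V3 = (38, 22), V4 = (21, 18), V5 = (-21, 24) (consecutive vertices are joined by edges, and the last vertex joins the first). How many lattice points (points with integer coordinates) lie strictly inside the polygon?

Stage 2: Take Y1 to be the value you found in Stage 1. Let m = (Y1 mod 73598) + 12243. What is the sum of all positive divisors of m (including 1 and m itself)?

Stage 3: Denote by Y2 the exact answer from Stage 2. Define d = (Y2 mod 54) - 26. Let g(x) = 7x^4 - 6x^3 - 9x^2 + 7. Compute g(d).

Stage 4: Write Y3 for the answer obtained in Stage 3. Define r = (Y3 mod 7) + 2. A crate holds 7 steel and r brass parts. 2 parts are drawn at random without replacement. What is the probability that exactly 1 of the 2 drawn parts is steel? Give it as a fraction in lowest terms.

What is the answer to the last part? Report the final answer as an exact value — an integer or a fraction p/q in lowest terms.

28/55

Stage 1: cross terms: (-20*-37 - -22*-6)=608, (-22*22 - 38*-37)=922, (38*18 - 21*22)=222, (21*24 - -21*18)=882, (-21*-6 - -20*24)=606; twice the area = |3240| = 3240; area = 1620; boundary points = 1 + 1 + 1 + 6 + 1 = 10; strictly interior points = area - boundary/2 + 1 = 1616; answer 1616
Stage 2: Y1 = 1616; m = 13859; 13859 is prime, so its only divisors are 1 and 13859; sigma = 1 + 13859 = 13860; answer 13860
Stage 3: Y2 = 13860; d = 10; 7*(10)^4 - 6*(10)^3 - 9*(10)^2 + 7 = (70000) + (-6000) + (-900) + (7) = 63107; answer 63107
Stage 4: Y3 = 63107; r = 4; total draws C(11,2) = 55; favorable C(7,1)*C(4,1) = 28; P = 28/55; answer 28/55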